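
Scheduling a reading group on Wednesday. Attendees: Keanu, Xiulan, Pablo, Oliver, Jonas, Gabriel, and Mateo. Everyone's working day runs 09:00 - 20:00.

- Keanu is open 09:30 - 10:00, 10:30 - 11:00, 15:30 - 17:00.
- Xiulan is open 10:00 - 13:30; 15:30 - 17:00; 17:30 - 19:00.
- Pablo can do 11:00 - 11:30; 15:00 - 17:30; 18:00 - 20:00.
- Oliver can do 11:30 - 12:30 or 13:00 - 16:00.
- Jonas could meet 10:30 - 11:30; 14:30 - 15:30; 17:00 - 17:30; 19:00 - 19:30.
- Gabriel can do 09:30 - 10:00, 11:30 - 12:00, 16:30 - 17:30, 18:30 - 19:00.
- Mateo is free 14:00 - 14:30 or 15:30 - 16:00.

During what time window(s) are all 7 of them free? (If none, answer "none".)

Keanu ∩ Xiulan: 10:30-11:00, 15:30-17:00.
Keanu ∩ Xiulan ∩ Pablo: 15:30-17:00.
Keanu ∩ Xiulan ∩ Pablo ∩ Oliver: 15:30-16:00.
Keanu ∩ Xiulan ∩ Pablo ∩ Oliver ∩ Jonas: ∅.
Keanu ∩ Xiulan ∩ Pablo ∩ Oliver ∩ Jonas ∩ Gabriel: ∅.
Keanu ∩ Xiulan ∩ Pablo ∩ Oliver ∩ Jonas ∩ Gabriel ∩ Mateo: ∅.
There is no time when everyone is free.

none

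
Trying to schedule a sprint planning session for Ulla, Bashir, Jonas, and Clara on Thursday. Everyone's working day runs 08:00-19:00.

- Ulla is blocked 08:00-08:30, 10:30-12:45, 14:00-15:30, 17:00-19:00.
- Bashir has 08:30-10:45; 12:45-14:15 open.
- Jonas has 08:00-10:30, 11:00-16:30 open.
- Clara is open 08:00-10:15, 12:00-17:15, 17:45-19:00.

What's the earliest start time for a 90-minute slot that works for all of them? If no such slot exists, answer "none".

08:30

Ulla free: 08:30-10:30, 12:45-14:00, 15:30-17:00 (invert busy blocks within the working day).
Bashir free: 08:30-10:45, 12:45-14:15.
Jonas free: 08:00-10:30, 11:00-16:30.
Clara free: 08:00-10:15, 12:00-17:15, 17:45-19:00.
Ulla ∩ Bashir: 08:30-10:30, 12:45-14:00.
Ulla ∩ Bashir ∩ Jonas: 08:30-10:30, 12:45-14:00.
Ulla ∩ Bashir ∩ Jonas ∩ Clara: 08:30-10:15, 12:45-14:00.
The first common window of at least 90 minutes is 08:30-10:15, so the earliest start is 08:30.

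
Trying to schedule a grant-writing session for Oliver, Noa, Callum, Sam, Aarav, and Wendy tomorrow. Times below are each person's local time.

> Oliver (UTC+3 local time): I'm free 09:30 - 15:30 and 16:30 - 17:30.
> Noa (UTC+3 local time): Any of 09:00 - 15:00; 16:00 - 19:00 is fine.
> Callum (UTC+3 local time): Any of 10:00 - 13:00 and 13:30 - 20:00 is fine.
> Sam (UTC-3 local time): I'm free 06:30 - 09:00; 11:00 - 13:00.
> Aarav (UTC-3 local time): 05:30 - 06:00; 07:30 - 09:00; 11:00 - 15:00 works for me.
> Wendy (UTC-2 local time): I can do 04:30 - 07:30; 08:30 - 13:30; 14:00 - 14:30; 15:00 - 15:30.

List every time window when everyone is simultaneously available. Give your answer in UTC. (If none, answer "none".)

10:30-12:00, 14:00-14:30

Oliver in UTC: 06:30-12:30, 13:30-14:30 (subtract 3h to convert from UTC+3).
Noa in UTC: 06:00-12:00, 13:00-16:00 (subtract 3h to convert from UTC+3).
Callum in UTC: 07:00-10:00, 10:30-17:00 (subtract 3h to convert from UTC+3).
Sam in UTC: 09:30-12:00, 14:00-16:00 (add 3h to convert from UTC-3).
Aarav in UTC: 08:30-09:00, 10:30-12:00, 14:00-18:00 (add 3h to convert from UTC-3).
Wendy in UTC: 06:30-09:30, 10:30-15:30, 16:00-16:30, 17:00-17:30 (add 2h to convert from UTC-2).
Oliver ∩ Noa: 06:30-12:00, 13:30-14:30.
Oliver ∩ Noa ∩ Callum: 07:00-10:00, 10:30-12:00, 13:30-14:30.
Oliver ∩ Noa ∩ Callum ∩ Sam: 09:30-10:00, 10:30-12:00, 14:00-14:30.
Oliver ∩ Noa ∩ Callum ∩ Sam ∩ Aarav: 10:30-12:00, 14:00-14:30.
Oliver ∩ Noa ∩ Callum ∩ Sam ∩ Aarav ∩ Wendy: 10:30-12:00, 14:00-14:30.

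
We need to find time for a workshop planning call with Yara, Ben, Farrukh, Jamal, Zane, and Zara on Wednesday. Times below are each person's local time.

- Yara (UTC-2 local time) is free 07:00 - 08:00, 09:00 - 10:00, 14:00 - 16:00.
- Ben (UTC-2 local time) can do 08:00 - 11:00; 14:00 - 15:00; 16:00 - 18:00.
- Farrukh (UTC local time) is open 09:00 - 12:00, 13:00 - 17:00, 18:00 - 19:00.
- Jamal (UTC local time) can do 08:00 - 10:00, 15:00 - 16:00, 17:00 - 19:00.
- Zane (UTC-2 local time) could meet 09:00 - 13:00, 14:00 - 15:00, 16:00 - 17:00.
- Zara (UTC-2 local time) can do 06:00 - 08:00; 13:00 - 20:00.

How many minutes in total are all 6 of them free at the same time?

Yara in UTC: 09:00-10:00, 11:00-12:00, 16:00-18:00 (add 2h to convert from UTC-2).
Ben in UTC: 10:00-13:00, 16:00-17:00, 18:00-20:00 (add 2h to convert from UTC-2).
Farrukh in UTC: 09:00-12:00, 13:00-17:00, 18:00-19:00.
Jamal in UTC: 08:00-10:00, 15:00-16:00, 17:00-19:00.
Zane in UTC: 11:00-15:00, 16:00-17:00, 18:00-19:00 (add 2h to convert from UTC-2).
Zara in UTC: 08:00-10:00, 15:00-22:00 (add 2h to convert from UTC-2).
Yara ∩ Ben: 11:00-12:00, 16:00-17:00.
Yara ∩ Ben ∩ Farrukh: 11:00-12:00, 16:00-17:00.
Yara ∩ Ben ∩ Farrukh ∩ Jamal: ∅.
Yara ∩ Ben ∩ Farrukh ∩ Jamal ∩ Zane: ∅.
Yara ∩ Ben ∩ Farrukh ∩ Jamal ∩ Zane ∩ Zara: ∅.
There is no time when everyone is free.
There is no common window, so the total is 0 minutes.

0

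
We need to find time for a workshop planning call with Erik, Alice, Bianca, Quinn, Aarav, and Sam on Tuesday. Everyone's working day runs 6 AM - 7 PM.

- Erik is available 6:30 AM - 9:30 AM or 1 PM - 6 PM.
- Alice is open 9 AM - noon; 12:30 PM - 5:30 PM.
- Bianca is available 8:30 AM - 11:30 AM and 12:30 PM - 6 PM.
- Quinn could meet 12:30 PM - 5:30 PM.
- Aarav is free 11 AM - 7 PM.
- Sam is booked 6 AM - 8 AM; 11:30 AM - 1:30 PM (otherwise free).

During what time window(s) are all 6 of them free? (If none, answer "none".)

13:30-17:30

Erik free: 06:30-09:30, 13:00-18:00.
Alice free: 09:00-12:00, 12:30-17:30.
Bianca free: 08:30-11:30, 12:30-18:00.
Quinn free: 12:30-17:30.
Aarav free: 11:00-19:00.
Sam free: 08:00-11:30, 13:30-19:00 (invert busy blocks within the working day).
Erik ∩ Alice: 09:00-09:30, 13:00-17:30.
Erik ∩ Alice ∩ Bianca: 09:00-09:30, 13:00-17:30.
Erik ∩ Alice ∩ Bianca ∩ Quinn: 13:00-17:30.
Erik ∩ Alice ∩ Bianca ∩ Quinn ∩ Aarav: 13:00-17:30.
Erik ∩ Alice ∩ Bianca ∩ Quinn ∩ Aarav ∩ Sam: 13:30-17:30.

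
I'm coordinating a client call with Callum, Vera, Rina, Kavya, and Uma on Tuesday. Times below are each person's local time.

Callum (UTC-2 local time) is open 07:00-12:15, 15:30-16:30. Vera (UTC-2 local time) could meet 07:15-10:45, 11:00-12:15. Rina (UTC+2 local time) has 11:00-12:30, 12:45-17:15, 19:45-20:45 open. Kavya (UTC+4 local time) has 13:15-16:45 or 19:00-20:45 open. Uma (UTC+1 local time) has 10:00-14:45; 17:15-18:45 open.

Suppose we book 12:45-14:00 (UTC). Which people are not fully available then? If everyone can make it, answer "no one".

Callum in UTC: 09:00-14:15, 17:30-18:30 (add 2h to convert from UTC-2).
Vera in UTC: 09:15-12:45, 13:00-14:15 (add 2h to convert from UTC-2).
Rina in UTC: 09:00-10:30, 10:45-15:15, 17:45-18:45 (subtract 2h to convert from UTC+2).
Kavya in UTC: 09:15-12:45, 15:00-16:45 (subtract 4h to convert from UTC+4).
Uma in UTC: 09:00-13:45, 16:15-17:45 (subtract 1h to convert from UTC+1).
Callum: free for 12:45-14:00. Vera: not fully free for 12:45-14:00. Rina: free for 12:45-14:00. Kavya: not fully free for 12:45-14:00. Uma: not fully free for 12:45-14:00.

Kavya, Uma, Vera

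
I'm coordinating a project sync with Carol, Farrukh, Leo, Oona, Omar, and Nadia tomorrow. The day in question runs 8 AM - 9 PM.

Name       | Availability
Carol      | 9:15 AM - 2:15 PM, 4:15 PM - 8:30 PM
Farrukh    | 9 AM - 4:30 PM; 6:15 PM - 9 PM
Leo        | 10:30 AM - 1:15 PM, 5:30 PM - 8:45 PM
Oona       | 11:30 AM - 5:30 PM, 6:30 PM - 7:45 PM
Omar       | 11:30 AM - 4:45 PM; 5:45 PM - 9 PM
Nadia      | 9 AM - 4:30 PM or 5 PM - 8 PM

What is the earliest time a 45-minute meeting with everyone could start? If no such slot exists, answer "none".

11:30

Carol ∩ Farrukh: 09:15-14:15, 16:15-16:30, 18:15-20:30.
Carol ∩ Farrukh ∩ Leo: 10:30-13:15, 18:15-20:30.
Carol ∩ Farrukh ∩ Leo ∩ Oona: 11:30-13:15, 18:30-19:45.
Carol ∩ Farrukh ∩ Leo ∩ Oona ∩ Omar: 11:30-13:15, 18:30-19:45.
Carol ∩ Farrukh ∩ Leo ∩ Oona ∩ Omar ∩ Nadia: 11:30-13:15, 18:30-19:45.
Those are the intersection windows.
The first common window of at least 45 minutes is 11:30-13:15, so the earliest start is 11:30.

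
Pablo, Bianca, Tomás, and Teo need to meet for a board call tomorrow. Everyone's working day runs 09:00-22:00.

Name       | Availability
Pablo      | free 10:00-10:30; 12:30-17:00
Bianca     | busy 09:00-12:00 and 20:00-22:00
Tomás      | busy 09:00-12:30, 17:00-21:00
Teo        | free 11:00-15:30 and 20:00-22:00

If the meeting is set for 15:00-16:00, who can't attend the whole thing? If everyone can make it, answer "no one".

Pablo free: 10:00-10:30, 12:30-17:00.
Bianca free: 12:00-20:00 (invert busy blocks within the working day).
Tomás free: 12:30-17:00, 21:00-22:00 (invert busy blocks within the working day).
Teo free: 11:00-15:30, 20:00-22:00.
Pablo: free for 15:00-16:00. Bianca: free for 15:00-16:00. Tomás: free for 15:00-16:00. Teo: not fully free for 15:00-16:00.

Teo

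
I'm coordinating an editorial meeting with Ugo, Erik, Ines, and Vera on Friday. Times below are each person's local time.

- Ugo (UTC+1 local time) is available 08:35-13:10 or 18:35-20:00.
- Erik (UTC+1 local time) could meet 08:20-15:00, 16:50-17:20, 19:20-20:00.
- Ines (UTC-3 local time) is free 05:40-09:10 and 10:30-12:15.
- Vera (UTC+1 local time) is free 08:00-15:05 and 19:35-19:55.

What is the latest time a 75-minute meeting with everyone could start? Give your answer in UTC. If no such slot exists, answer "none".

10:55

Ugo in UTC: 07:35-12:10, 17:35-19:00 (subtract 1h to convert from UTC+1).
Erik in UTC: 07:20-14:00, 15:50-16:20, 18:20-19:00 (subtract 1h to convert from UTC+1).
Ines in UTC: 08:40-12:10, 13:30-15:15 (add 3h to convert from UTC-3).
Vera in UTC: 07:00-14:05, 18:35-18:55 (subtract 1h to convert from UTC+1).
Ugo ∩ Erik: 07:35-12:10, 18:20-19:00.
Ugo ∩ Erik ∩ Ines: 08:40-12:10.
Ugo ∩ Erik ∩ Ines ∩ Vera: 08:40-12:10.
Those are the intersection windows.
The last common window of at least 75 minutes is 08:40-12:10; a 75-minute meeting can start as late as 10:55 and still end by 12:10.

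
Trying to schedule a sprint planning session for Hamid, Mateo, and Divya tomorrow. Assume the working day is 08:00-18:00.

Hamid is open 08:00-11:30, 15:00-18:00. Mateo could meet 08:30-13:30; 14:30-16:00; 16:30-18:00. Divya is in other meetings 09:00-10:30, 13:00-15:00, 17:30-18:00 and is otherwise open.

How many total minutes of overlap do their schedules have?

210

Hamid free: 08:00-11:30, 15:00-18:00.
Mateo free: 08:30-13:30, 14:30-16:00, 16:30-18:00.
Divya free: 08:00-09:00, 10:30-13:00, 15:00-17:30 (invert busy blocks within the working day).
Hamid ∩ Mateo: 08:30-11:30, 15:00-16:00, 16:30-18:00.
Hamid ∩ Mateo ∩ Divya: 08:30-09:00, 10:30-11:30, 15:00-16:00, 16:30-17:30.
Summing the common windows: 30 + 60 + 60 + 60 = 210 minutes.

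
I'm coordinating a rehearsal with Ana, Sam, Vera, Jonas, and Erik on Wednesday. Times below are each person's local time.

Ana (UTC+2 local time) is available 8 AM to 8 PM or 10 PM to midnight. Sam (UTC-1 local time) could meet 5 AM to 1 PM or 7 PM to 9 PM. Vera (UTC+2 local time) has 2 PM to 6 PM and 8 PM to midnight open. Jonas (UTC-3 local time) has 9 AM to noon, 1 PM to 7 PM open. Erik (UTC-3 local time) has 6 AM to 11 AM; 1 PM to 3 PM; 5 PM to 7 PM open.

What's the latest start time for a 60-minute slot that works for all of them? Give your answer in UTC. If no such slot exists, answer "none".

21:00

Ana in UTC: 06:00-18:00, 20:00-22:00 (subtract 2h to convert from UTC+2).
Sam in UTC: 06:00-14:00, 20:00-22:00 (add 1h to convert from UTC-1).
Vera in UTC: 12:00-16:00, 18:00-22:00 (subtract 2h to convert from UTC+2).
Jonas in UTC: 12:00-15:00, 16:00-22:00 (add 3h to convert from UTC-3).
Erik in UTC: 09:00-14:00, 16:00-18:00, 20:00-22:00 (add 3h to convert from UTC-3).
Ana ∩ Sam: 06:00-14:00, 20:00-22:00.
Ana ∩ Sam ∩ Vera: 12:00-14:00, 20:00-22:00.
Ana ∩ Sam ∩ Vera ∩ Jonas: 12:00-14:00, 20:00-22:00.
Ana ∩ Sam ∩ Vera ∩ Jonas ∩ Erik: 12:00-14:00, 20:00-22:00.
The last common window of at least 60 minutes is 20:00-22:00; a 60-minute meeting can start as late as 21:00 and still end by 22:00.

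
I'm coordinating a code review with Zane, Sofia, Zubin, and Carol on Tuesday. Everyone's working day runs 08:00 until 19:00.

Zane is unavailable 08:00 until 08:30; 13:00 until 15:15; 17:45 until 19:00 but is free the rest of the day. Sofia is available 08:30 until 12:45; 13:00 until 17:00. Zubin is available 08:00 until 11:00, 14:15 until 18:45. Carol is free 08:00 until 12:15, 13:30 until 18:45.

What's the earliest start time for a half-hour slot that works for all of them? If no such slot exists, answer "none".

Zane free: 08:30-13:00, 15:15-17:45 (invert busy blocks within the working day).
Sofia free: 08:30-12:45, 13:00-17:00.
Zubin free: 08:00-11:00, 14:15-18:45.
Carol free: 08:00-12:15, 13:30-18:45.
Zane ∩ Sofia: 08:30-12:45, 15:15-17:00.
Zane ∩ Sofia ∩ Zubin: 08:30-11:00, 15:15-17:00.
Zane ∩ Sofia ∩ Zubin ∩ Carol: 08:30-11:00, 15:15-17:00.
The first common window of at least 30 minutes is 08:30-11:00, so the earliest start is 08:30.

08:30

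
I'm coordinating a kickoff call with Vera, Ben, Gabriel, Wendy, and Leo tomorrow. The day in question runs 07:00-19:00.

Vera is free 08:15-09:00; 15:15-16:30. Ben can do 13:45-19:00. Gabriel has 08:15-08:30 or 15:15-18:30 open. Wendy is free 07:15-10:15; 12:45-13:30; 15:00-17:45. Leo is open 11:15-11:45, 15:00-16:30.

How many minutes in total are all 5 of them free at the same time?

Vera ∩ Ben: 15:15-16:30.
Vera ∩ Ben ∩ Gabriel: 15:15-16:30.
Vera ∩ Ben ∩ Gabriel ∩ Wendy: 15:15-16:30.
Vera ∩ Ben ∩ Gabriel ∩ Wendy ∩ Leo: 15:15-16:30.
So the common availability across everyone is 15:15-16:30.
That's a single block of 75 minutes.

75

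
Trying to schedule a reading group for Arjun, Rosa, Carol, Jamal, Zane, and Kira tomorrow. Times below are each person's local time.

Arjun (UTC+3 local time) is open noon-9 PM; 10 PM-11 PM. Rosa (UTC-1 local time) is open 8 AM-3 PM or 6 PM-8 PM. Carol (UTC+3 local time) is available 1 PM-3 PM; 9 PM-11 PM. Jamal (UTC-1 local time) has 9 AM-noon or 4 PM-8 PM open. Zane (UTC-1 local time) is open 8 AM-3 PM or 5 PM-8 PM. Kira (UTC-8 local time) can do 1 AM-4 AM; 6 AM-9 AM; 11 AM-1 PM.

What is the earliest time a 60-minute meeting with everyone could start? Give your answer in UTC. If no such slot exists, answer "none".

10:00

Arjun in UTC: 09:00-18:00, 19:00-20:00 (subtract 3h to convert from UTC+3).
Rosa in UTC: 09:00-16:00, 19:00-21:00 (add 1h to convert from UTC-1).
Carol in UTC: 10:00-12:00, 18:00-20:00 (subtract 3h to convert from UTC+3).
Jamal in UTC: 10:00-13:00, 17:00-21:00 (add 1h to convert from UTC-1).
Zane in UTC: 09:00-16:00, 18:00-21:00 (add 1h to convert from UTC-1).
Kira in UTC: 09:00-12:00, 14:00-17:00, 19:00-21:00 (add 8h to convert from UTC-8).
Arjun ∩ Rosa: 09:00-16:00, 19:00-20:00.
Arjun ∩ Rosa ∩ Carol: 10:00-12:00, 19:00-20:00.
Arjun ∩ Rosa ∩ Carol ∩ Jamal: 10:00-12:00, 19:00-20:00.
Arjun ∩ Rosa ∩ Carol ∩ Jamal ∩ Zane: 10:00-12:00, 19:00-20:00.
Arjun ∩ Rosa ∩ Carol ∩ Jamal ∩ Zane ∩ Kira: 10:00-12:00, 19:00-20:00.
So the common availability across everyone is 10:00-12:00, 19:00-20:00.
The first common window of at least 60 minutes is 10:00-12:00, so the earliest start is 10:00.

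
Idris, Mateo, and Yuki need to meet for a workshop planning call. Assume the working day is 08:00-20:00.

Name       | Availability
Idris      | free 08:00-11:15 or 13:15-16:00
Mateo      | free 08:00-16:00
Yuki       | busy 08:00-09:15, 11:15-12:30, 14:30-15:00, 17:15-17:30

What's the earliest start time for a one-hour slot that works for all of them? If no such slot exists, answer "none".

09:15

Idris free: 08:00-11:15, 13:15-16:00.
Mateo free: 08:00-16:00.
Yuki free: 09:15-11:15, 12:30-14:30, 15:00-17:15, 17:30-20:00 (invert busy blocks within the working day).
Idris ∩ Mateo: 08:00-11:15, 13:15-16:00.
Idris ∩ Mateo ∩ Yuki: 09:15-11:15, 13:15-14:30, 15:00-16:00.
So the common availability across everyone is 09:15-11:15, 13:15-14:30, 15:00-16:00.
The first common window of at least 60 minutes is 09:15-11:15, so the earliest start is 09:15.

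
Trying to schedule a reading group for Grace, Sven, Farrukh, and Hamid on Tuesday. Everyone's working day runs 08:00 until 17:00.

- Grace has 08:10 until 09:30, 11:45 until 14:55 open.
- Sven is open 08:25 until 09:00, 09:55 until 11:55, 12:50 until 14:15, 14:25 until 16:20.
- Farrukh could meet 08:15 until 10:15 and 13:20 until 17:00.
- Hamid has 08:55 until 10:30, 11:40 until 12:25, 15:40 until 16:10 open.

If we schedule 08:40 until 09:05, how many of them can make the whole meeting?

2

Grace and Farrukh can make the full 08:40-09:05 slot — that's 2.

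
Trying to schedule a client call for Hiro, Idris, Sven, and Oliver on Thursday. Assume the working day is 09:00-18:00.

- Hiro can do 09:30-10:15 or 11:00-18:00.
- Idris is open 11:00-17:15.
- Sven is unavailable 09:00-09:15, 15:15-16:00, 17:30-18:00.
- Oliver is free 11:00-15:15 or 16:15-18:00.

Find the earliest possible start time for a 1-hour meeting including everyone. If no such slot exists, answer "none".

11:00

Hiro free: 09:30-10:15, 11:00-18:00.
Idris free: 11:00-17:15.
Sven free: 09:15-15:15, 16:00-17:30 (invert busy blocks within the working day).
Oliver free: 11:00-15:15, 16:15-18:00.
Hiro ∩ Idris: 11:00-17:15.
Hiro ∩ Idris ∩ Sven: 11:00-15:15, 16:00-17:15.
Hiro ∩ Idris ∩ Sven ∩ Oliver: 11:00-15:15, 16:15-17:15.
The first common window of at least 60 minutes is 11:00-15:15, so the earliest start is 11:00.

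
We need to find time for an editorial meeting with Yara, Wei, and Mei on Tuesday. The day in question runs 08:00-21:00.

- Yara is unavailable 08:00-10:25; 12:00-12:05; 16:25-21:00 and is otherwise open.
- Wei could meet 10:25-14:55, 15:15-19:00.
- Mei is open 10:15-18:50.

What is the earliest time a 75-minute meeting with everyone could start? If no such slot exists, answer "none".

10:25

Yara free: 10:25-12:00, 12:05-16:25 (invert busy blocks within the working day).
Wei free: 10:25-14:55, 15:15-19:00.
Mei free: 10:15-18:50.
Yara ∩ Wei: 10:25-12:00, 12:05-14:55, 15:15-16:25.
Yara ∩ Wei ∩ Mei: 10:25-12:00, 12:05-14:55, 15:15-16:25.
The first common window of at least 75 minutes is 10:25-12:00, so the earliest start is 10:25.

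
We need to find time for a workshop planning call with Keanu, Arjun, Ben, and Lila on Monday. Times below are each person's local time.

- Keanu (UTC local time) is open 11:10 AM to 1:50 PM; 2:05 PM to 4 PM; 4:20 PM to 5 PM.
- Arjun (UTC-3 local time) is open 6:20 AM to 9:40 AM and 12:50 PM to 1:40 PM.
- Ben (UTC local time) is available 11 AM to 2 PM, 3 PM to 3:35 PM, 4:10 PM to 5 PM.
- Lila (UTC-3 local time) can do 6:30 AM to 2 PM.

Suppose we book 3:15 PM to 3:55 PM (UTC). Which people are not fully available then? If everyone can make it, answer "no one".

Arjun, Ben

Keanu in UTC: 11:10-13:50, 14:05-16:00, 16:20-17:00.
Arjun in UTC: 09:20-12:40, 15:50-16:40 (add 3h to convert from UTC-3).
Ben in UTC: 11:00-14:00, 15:00-15:35, 16:10-17:00.
Lila in UTC: 09:30-17:00 (add 3h to convert from UTC-3).
Keanu: free for 15:15-15:55. Arjun: not fully free for 15:15-15:55. Ben: not fully free for 15:15-15:55. Lila: free for 15:15-15:55.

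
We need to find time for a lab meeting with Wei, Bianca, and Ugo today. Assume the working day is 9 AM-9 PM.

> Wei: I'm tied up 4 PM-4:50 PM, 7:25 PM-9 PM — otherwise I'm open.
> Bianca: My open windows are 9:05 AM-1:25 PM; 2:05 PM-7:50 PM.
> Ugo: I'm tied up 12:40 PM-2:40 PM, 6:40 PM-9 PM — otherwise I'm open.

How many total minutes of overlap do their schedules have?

Wei free: 09:00-16:00, 16:50-19:25 (invert busy blocks within the working day).
Bianca free: 09:05-13:25, 14:05-19:50.
Ugo free: 09:00-12:40, 14:40-18:40 (invert busy blocks within the working day).
Wei ∩ Bianca: 09:05-13:25, 14:05-16:00, 16:50-19:25.
Wei ∩ Bianca ∩ Ugo: 09:05-12:40, 14:40-16:00, 16:50-18:40.
Those are the intersection windows.
Summing the common windows: 215 + 80 + 110 = 405 minutes.

405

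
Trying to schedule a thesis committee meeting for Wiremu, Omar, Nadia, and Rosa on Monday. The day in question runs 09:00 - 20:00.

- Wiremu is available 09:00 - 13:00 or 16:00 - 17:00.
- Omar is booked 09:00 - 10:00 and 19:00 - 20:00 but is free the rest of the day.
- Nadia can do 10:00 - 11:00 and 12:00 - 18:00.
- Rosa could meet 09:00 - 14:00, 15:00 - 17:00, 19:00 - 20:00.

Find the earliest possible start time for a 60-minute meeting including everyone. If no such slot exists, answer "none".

Wiremu free: 09:00-13:00, 16:00-17:00.
Omar free: 10:00-19:00 (invert busy blocks within the working day).
Nadia free: 10:00-11:00, 12:00-18:00.
Rosa free: 09:00-14:00, 15:00-17:00, 19:00-20:00.
Wiremu ∩ Omar: 10:00-13:00, 16:00-17:00.
Wiremu ∩ Omar ∩ Nadia: 10:00-11:00, 12:00-13:00, 16:00-17:00.
Wiremu ∩ Omar ∩ Nadia ∩ Rosa: 10:00-11:00, 12:00-13:00, 16:00-17:00.
The first common window of at least 60 minutes is 10:00-11:00, so the earliest start is 10:00.

10:00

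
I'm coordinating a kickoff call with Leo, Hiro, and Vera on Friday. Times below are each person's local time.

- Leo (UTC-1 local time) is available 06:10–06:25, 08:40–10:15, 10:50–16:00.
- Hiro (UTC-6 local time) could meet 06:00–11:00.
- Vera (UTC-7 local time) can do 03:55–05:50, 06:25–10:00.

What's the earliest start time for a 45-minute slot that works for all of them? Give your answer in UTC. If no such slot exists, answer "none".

Leo in UTC: 07:10-07:25, 09:40-11:15, 11:50-17:00 (add 1h to convert from UTC-1).
Hiro in UTC: 12:00-17:00 (add 6h to convert from UTC-6).
Vera in UTC: 10:55-12:50, 13:25-17:00 (add 7h to convert from UTC-7).
Leo ∩ Hiro: 12:00-17:00.
Leo ∩ Hiro ∩ Vera: 12:00-12:50, 13:25-17:00.
The first common window of at least 45 minutes is 12:00-12:50, so the earliest start is 12:00.

12:00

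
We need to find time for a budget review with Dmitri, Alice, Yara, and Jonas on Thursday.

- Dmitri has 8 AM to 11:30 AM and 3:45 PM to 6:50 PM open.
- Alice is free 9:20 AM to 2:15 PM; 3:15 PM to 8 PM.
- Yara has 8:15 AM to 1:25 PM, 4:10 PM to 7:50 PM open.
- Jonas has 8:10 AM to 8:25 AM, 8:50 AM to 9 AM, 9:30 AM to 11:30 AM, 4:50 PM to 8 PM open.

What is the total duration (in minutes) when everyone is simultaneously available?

Dmitri ∩ Alice: 09:20-11:30, 15:45-18:50.
Dmitri ∩ Alice ∩ Yara: 09:20-11:30, 16:10-18:50.
Dmitri ∩ Alice ∩ Yara ∩ Jonas: 09:30-11:30, 16:50-18:50.
Those are the intersection windows.
Summing the common windows: 120 + 120 = 240 minutes.

240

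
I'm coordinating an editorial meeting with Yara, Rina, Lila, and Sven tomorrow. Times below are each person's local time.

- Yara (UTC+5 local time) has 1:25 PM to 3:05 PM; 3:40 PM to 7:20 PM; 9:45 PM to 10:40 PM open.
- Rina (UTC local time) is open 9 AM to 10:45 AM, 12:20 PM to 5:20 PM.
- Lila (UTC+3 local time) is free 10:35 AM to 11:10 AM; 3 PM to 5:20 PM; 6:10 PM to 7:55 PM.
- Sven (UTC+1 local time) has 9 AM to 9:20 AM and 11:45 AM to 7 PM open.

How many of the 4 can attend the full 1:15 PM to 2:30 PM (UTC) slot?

2

Yara in UTC: 08:25-10:05, 10:40-14:20, 16:45-17:40 (subtract 5h to convert from UTC+5).
Rina in UTC: 09:00-10:45, 12:20-17:20.
Lila in UTC: 07:35-08:10, 12:00-14:20, 15:10-16:55 (subtract 3h to convert from UTC+3).
Sven in UTC: 08:00-08:20, 10:45-18:00 (subtract 1h to convert from UTC+1).
Rina and Sven can make the full 13:15-14:30 slot — that's 2.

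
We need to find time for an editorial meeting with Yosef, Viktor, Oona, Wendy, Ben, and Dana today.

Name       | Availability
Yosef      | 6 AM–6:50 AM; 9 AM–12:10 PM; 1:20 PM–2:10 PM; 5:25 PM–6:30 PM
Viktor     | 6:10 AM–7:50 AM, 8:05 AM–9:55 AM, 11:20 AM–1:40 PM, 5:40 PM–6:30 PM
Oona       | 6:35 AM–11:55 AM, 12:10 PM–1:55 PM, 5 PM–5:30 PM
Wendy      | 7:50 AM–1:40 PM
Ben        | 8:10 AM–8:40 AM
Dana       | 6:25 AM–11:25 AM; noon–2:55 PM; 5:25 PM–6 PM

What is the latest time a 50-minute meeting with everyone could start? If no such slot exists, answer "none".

none

Yosef ∩ Viktor: 06:10-06:50, 09:00-09:55, 11:20-12:10, 13:20-13:40, 17:40-18:30.
Yosef ∩ Viktor ∩ Oona: 06:35-06:50, 09:00-09:55, 11:20-11:55, 13:20-13:40.
Yosef ∩ Viktor ∩ Oona ∩ Wendy: 09:00-09:55, 11:20-11:55, 13:20-13:40.
Yosef ∩ Viktor ∩ Oona ∩ Wendy ∩ Ben: ∅.
Yosef ∩ Viktor ∩ Oona ∩ Wendy ∩ Ben ∩ Dana: ∅.
There is no time when everyone is free.
No common window is at least 50 minutes long.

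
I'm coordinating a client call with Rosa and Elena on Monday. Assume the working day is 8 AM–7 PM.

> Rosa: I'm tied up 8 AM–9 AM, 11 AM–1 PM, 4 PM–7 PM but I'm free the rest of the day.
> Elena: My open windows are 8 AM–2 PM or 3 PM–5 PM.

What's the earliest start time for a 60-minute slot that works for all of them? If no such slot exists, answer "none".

09:00

Rosa free: 09:00-11:00, 13:00-16:00 (invert busy blocks within the working day).
Elena free: 08:00-14:00, 15:00-17:00.
Rosa ∩ Elena: 09:00-11:00, 13:00-14:00, 15:00-16:00.
The first common window of at least 60 minutes is 09:00-11:00, so the earliest start is 09:00.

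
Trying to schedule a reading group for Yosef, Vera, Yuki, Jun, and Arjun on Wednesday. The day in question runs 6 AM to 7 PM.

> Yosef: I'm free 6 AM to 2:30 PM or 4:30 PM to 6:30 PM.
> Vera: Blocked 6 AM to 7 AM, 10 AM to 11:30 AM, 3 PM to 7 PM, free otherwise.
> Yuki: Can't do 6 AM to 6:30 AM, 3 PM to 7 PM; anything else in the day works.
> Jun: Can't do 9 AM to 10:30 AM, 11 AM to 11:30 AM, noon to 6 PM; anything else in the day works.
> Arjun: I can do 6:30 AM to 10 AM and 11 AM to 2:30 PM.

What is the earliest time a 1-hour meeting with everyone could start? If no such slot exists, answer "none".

Yosef free: 06:00-14:30, 16:30-18:30.
Vera free: 07:00-10:00, 11:30-15:00 (invert busy blocks within the working day).
Yuki free: 06:30-15:00 (invert busy blocks within the working day).
Jun free: 06:00-09:00, 10:30-11:00, 11:30-12:00, 18:00-19:00 (invert busy blocks within the working day).
Arjun free: 06:30-10:00, 11:00-14:30.
Yosef ∩ Vera: 07:00-10:00, 11:30-14:30.
Yosef ∩ Vera ∩ Yuki: 07:00-10:00, 11:30-14:30.
Yosef ∩ Vera ∩ Yuki ∩ Jun: 07:00-09:00, 11:30-12:00.
Yosef ∩ Vera ∩ Yuki ∩ Jun ∩ Arjun: 07:00-09:00, 11:30-12:00.
The first common window of at least 60 minutes is 07:00-09:00, so the earliest start is 07:00.

07:00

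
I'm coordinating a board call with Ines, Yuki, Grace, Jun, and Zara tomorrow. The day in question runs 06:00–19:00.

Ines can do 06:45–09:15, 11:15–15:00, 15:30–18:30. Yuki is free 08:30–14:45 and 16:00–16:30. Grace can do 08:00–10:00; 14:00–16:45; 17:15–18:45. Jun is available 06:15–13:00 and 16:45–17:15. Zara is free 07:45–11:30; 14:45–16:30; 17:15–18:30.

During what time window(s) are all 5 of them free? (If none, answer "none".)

08:30-09:15

Ines ∩ Yuki: 08:30-09:15, 11:15-14:45, 16:00-16:30.
Ines ∩ Yuki ∩ Grace: 08:30-09:15, 14:00-14:45, 16:00-16:30.
Ines ∩ Yuki ∩ Grace ∩ Jun: 08:30-09:15.
Ines ∩ Yuki ∩ Grace ∩ Jun ∩ Zara: 08:30-09:15.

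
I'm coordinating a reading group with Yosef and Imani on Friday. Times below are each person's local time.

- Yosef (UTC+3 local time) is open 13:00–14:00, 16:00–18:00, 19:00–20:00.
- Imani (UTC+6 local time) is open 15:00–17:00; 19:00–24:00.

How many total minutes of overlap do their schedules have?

240

Yosef in UTC: 10:00-11:00, 13:00-15:00, 16:00-17:00 (subtract 3h to convert from UTC+3).
Imani in UTC: 09:00-11:00, 13:00-18:00 (subtract 6h to convert from UTC+6).
Yosef ∩ Imani: 10:00-11:00, 13:00-15:00, 16:00-17:00.
Those are the intersection windows.
Summing the common windows: 60 + 120 + 60 = 240 minutes.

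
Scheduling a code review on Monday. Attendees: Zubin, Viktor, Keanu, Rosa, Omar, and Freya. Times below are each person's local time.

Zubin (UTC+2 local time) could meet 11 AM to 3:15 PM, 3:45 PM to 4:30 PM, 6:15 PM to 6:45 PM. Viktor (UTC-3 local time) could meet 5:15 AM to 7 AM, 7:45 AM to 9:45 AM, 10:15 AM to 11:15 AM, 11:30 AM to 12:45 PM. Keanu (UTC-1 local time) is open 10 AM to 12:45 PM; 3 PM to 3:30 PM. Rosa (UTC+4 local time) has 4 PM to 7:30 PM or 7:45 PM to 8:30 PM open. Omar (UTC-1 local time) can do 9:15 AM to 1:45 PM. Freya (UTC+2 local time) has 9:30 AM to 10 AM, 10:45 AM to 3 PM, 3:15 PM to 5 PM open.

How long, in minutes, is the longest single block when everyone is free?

45

Zubin in UTC: 09:00-13:15, 13:45-14:30, 16:15-16:45 (subtract 2h to convert from UTC+2).
Viktor in UTC: 08:15-10:00, 10:45-12:45, 13:15-14:15, 14:30-15:45 (add 3h to convert from UTC-3).
Keanu in UTC: 11:00-13:45, 16:00-16:30 (add 1h to convert from UTC-1).
Rosa in UTC: 12:00-15:30, 15:45-16:30 (subtract 4h to convert from UTC+4).
Omar in UTC: 10:15-14:45 (add 1h to convert from UTC-1).
Freya in UTC: 07:30-08:00, 08:45-13:00, 13:15-15:00 (subtract 2h to convert from UTC+2).
Zubin ∩ Viktor: 09:00-10:00, 10:45-12:45, 13:45-14:15.
Zubin ∩ Viktor ∩ Keanu: 11:00-12:45.
Zubin ∩ Viktor ∩ Keanu ∩ Rosa: 12:00-12:45.
Zubin ∩ Viktor ∩ Keanu ∩ Rosa ∩ Omar: 12:00-12:45.
Zubin ∩ Viktor ∩ Keanu ∩ Rosa ∩ Omar ∩ Freya: 12:00-12:45.
The longest is 12:00-12:45 at 45 minutes.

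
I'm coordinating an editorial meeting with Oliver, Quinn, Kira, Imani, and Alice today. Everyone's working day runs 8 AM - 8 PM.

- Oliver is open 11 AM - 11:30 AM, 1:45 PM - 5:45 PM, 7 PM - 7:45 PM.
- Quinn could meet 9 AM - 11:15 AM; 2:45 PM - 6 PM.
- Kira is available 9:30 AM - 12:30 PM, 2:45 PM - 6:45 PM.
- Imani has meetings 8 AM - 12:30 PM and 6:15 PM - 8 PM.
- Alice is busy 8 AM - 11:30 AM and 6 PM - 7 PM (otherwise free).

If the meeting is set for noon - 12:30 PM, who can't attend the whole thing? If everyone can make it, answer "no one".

Oliver free: 11:00-11:30, 13:45-17:45, 19:00-19:45.
Quinn free: 09:00-11:15, 14:45-18:00.
Kira free: 09:30-12:30, 14:45-18:45.
Imani free: 12:30-18:15 (invert busy blocks within the working day).
Alice free: 11:30-18:00, 19:00-20:00 (invert busy blocks within the working day).
Oliver: not fully free for 12:00-12:30. Quinn: not fully free for 12:00-12:30. Kira: free for 12:00-12:30. Imani: not fully free for 12:00-12:30. Alice: free for 12:00-12:30.

Imani, Oliver, Quinn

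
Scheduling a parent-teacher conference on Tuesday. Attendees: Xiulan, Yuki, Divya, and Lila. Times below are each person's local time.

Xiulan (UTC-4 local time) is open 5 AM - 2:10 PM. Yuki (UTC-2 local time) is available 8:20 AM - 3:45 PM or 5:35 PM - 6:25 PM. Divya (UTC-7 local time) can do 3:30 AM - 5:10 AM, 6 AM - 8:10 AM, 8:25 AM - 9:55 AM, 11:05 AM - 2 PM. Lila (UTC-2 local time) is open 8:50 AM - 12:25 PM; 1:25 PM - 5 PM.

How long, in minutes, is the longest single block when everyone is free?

90

Xiulan in UTC: 09:00-18:10 (add 4h to convert from UTC-4).
Yuki in UTC: 10:20-17:45, 19:35-20:25 (add 2h to convert from UTC-2).
Divya in UTC: 10:30-12:10, 13:00-15:10, 15:25-16:55, 18:05-21:00 (add 7h to convert from UTC-7).
Lila in UTC: 10:50-14:25, 15:25-19:00 (add 2h to convert from UTC-2).
Xiulan ∩ Yuki: 10:20-17:45.
Xiulan ∩ Yuki ∩ Divya: 10:30-12:10, 13:00-15:10, 15:25-16:55.
Xiulan ∩ Yuki ∩ Divya ∩ Lila: 10:50-12:10, 13:00-14:25, 15:25-16:55.
So the common availability across everyone is 10:50-12:10, 13:00-14:25, 15:25-16:55.
The longest is 15:25-16:55 at 90 minutes.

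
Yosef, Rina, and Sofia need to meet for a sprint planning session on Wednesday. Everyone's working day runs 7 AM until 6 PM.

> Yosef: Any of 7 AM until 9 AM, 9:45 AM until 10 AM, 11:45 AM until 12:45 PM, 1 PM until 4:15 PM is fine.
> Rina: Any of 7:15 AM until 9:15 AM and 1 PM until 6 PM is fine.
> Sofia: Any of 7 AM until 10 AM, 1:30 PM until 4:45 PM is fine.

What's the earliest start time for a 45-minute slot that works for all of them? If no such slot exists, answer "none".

Yosef ∩ Rina: 07:15-09:00, 13:00-16:15.
Yosef ∩ Rina ∩ Sofia: 07:15-09:00, 13:30-16:15.
The first common window of at least 45 minutes is 07:15-09:00, so the earliest start is 07:15.

07:15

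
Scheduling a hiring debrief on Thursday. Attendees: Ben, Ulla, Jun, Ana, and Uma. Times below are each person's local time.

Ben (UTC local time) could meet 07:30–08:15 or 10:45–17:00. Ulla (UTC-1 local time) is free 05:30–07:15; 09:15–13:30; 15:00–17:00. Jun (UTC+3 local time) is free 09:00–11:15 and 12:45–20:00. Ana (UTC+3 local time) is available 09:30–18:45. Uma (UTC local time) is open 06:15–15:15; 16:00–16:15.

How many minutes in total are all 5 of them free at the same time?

Ben in UTC: 07:30-08:15, 10:45-17:00.
Ulla in UTC: 06:30-08:15, 10:15-14:30, 16:00-18:00 (add 1h to convert from UTC-1).
Jun in UTC: 06:00-08:15, 09:45-17:00 (subtract 3h to convert from UTC+3).
Ana in UTC: 06:30-15:45 (subtract 3h to convert from UTC+3).
Uma in UTC: 06:15-15:15, 16:00-16:15.
Ben ∩ Ulla: 07:30-08:15, 10:45-14:30, 16:00-17:00.
Ben ∩ Ulla ∩ Jun: 07:30-08:15, 10:45-14:30, 16:00-17:00.
Ben ∩ Ulla ∩ Jun ∩ Ana: 07:30-08:15, 10:45-14:30.
Ben ∩ Ulla ∩ Jun ∩ Ana ∩ Uma: 07:30-08:15, 10:45-14:30.
So the common availability across everyone is 07:30-08:15, 10:45-14:30.
Summing the common windows: 45 + 225 = 270 minutes.

270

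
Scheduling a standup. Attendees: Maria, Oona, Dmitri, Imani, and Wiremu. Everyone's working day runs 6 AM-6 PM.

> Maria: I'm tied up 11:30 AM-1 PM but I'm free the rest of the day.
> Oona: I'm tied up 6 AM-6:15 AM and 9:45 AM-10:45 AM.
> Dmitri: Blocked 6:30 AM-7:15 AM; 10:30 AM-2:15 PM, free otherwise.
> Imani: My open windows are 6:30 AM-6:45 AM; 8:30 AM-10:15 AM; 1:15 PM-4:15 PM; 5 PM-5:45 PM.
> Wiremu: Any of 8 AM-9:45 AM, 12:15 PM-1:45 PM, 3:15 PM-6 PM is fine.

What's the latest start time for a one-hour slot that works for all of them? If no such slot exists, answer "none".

Maria free: 06:00-11:30, 13:00-18:00 (invert busy blocks within the working day).
Oona free: 06:15-09:45, 10:45-18:00 (invert busy blocks within the working day).
Dmitri free: 06:00-06:30, 07:15-10:30, 14:15-18:00 (invert busy blocks within the working day).
Imani free: 06:30-06:45, 08:30-10:15, 13:15-16:15, 17:00-17:45.
Wiremu free: 08:00-09:45, 12:15-13:45, 15:15-18:00.
Maria ∩ Oona: 06:15-09:45, 10:45-11:30, 13:00-18:00.
Maria ∩ Oona ∩ Dmitri: 06:15-06:30, 07:15-09:45, 14:15-18:00.
Maria ∩ Oona ∩ Dmitri ∩ Imani: 08:30-09:45, 14:15-16:15, 17:00-17:45.
Maria ∩ Oona ∩ Dmitri ∩ Imani ∩ Wiremu: 08:30-09:45, 15:15-16:15, 17:00-17:45.
Those are the intersection windows.
The last common window of at least 60 minutes is 15:15-16:15; a 60-minute meeting can start as late as 15:15 and still end by 16:15.

15:15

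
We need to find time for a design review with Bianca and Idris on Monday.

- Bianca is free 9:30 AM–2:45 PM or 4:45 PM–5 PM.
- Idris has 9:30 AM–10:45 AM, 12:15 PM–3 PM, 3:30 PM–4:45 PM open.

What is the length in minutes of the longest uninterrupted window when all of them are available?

150

Bianca ∩ Idris: 09:30-10:45, 12:15-14:45.
Those are the intersection windows.
The longest is 12:15-14:45 at 150 minutes.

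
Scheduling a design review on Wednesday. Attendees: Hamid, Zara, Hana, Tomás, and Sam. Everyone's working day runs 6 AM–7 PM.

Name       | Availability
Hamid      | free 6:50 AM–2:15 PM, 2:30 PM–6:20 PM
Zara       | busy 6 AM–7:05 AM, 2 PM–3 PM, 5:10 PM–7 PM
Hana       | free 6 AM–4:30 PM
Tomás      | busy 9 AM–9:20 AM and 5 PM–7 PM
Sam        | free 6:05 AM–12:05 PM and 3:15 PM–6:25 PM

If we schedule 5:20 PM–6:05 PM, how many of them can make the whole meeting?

2

Hamid free: 06:50-14:15, 14:30-18:20.
Zara free: 07:05-14:00, 15:00-17:10 (invert busy blocks within the working day).
Hana free: 06:00-16:30.
Tomás free: 06:00-09:00, 09:20-17:00 (invert busy blocks within the working day).
Sam free: 06:05-12:05, 15:15-18:25.
Hamid and Sam can make the full 17:20-18:05 slot — that's 2.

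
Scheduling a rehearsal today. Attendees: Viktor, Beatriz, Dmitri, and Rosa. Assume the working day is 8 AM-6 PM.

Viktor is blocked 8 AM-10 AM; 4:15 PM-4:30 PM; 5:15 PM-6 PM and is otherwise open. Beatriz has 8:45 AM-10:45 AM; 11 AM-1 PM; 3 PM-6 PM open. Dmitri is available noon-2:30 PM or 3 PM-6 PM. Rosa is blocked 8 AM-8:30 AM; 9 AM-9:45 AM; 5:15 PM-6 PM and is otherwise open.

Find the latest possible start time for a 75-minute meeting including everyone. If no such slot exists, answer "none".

Viktor free: 10:00-16:15, 16:30-17:15 (invert busy blocks within the working day).
Beatriz free: 08:45-10:45, 11:00-13:00, 15:00-18:00.
Dmitri free: 12:00-14:30, 15:00-18:00.
Rosa free: 08:30-09:00, 09:45-17:15 (invert busy blocks within the working day).
Viktor ∩ Beatriz: 10:00-10:45, 11:00-13:00, 15:00-16:15, 16:30-17:15.
Viktor ∩ Beatriz ∩ Dmitri: 12:00-13:00, 15:00-16:15, 16:30-17:15.
Viktor ∩ Beatriz ∩ Dmitri ∩ Rosa: 12:00-13:00, 15:00-16:15, 16:30-17:15.
The last common window of at least 75 minutes is 15:00-16:15; a 75-minute meeting can start as late as 15:00 and still end by 16:15.

15:00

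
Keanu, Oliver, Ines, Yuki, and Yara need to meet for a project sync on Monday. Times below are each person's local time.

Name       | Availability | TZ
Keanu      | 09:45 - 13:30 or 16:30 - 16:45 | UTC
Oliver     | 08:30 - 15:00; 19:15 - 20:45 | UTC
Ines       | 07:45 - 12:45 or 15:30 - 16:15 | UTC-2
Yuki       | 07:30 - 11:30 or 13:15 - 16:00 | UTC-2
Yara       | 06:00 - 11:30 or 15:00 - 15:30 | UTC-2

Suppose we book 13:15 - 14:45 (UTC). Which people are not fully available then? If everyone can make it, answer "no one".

Keanu, Yara, Yuki

Keanu in UTC: 09:45-13:30, 16:30-16:45.
Oliver in UTC: 08:30-15:00, 19:15-20:45.
Ines in UTC: 09:45-14:45, 17:30-18:15 (add 2h to convert from UTC-2).
Yuki in UTC: 09:30-13:30, 15:15-18:00 (add 2h to convert from UTC-2).
Yara in UTC: 08:00-13:30, 17:00-17:30 (add 2h to convert from UTC-2).
Keanu: not fully free for 13:15-14:45. Oliver: free for 13:15-14:45. Ines: free for 13:15-14:45. Yuki: not fully free for 13:15-14:45. Yara: not fully free for 13:15-14:45.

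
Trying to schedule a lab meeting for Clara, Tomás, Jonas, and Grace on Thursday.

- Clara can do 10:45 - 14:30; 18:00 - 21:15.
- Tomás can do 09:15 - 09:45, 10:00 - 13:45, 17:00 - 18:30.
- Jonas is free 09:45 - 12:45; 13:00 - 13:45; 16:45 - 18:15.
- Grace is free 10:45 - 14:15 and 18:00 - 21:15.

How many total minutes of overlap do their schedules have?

Clara ∩ Tomás: 10:45-13:45, 18:00-18:30.
Clara ∩ Tomás ∩ Jonas: 10:45-12:45, 13:00-13:45, 18:00-18:15.
Clara ∩ Tomás ∩ Jonas ∩ Grace: 10:45-12:45, 13:00-13:45, 18:00-18:15.
Summing the common windows: 120 + 45 + 15 = 180 minutes.

180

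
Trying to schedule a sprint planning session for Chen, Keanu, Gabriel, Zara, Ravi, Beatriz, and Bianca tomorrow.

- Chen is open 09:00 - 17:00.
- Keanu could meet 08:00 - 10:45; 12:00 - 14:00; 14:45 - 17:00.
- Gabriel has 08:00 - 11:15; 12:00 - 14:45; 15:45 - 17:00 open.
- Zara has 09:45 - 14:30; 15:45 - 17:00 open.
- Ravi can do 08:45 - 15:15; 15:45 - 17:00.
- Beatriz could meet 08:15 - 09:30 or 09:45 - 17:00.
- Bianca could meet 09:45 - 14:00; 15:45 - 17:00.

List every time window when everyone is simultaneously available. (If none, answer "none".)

09:45-10:45, 12:00-14:00, 15:45-17:00

Chen ∩ Keanu: 09:00-10:45, 12:00-14:00, 14:45-17:00.
Chen ∩ Keanu ∩ Gabriel: 09:00-10:45, 12:00-14:00, 15:45-17:00.
Chen ∩ Keanu ∩ Gabriel ∩ Zara: 09:45-10:45, 12:00-14:00, 15:45-17:00.
Chen ∩ Keanu ∩ Gabriel ∩ Zara ∩ Ravi: 09:45-10:45, 12:00-14:00, 15:45-17:00.
Chen ∩ Keanu ∩ Gabriel ∩ Zara ∩ Ravi ∩ Beatriz: 09:45-10:45, 12:00-14:00, 15:45-17:00.
Chen ∩ Keanu ∩ Gabriel ∩ Zara ∩ Ravi ∩ Beatriz ∩ Bianca: 09:45-10:45, 12:00-14:00, 15:45-17:00.
Those are the intersection windows.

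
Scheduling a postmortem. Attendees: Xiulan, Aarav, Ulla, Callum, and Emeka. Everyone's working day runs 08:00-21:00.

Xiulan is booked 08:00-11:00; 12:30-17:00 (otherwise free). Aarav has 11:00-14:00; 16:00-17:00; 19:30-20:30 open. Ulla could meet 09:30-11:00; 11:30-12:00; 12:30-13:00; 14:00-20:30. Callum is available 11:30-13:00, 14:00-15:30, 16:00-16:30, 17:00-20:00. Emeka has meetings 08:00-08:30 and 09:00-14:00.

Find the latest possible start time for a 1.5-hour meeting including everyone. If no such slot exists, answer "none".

Xiulan free: 11:00-12:30, 17:00-21:00 (invert busy blocks within the working day).
Aarav free: 11:00-14:00, 16:00-17:00, 19:30-20:30.
Ulla free: 09:30-11:00, 11:30-12:00, 12:30-13:00, 14:00-20:30.
Callum free: 11:30-13:00, 14:00-15:30, 16:00-16:30, 17:00-20:00.
Emeka free: 08:30-09:00, 14:00-21:00 (invert busy blocks within the working day).
Xiulan ∩ Aarav: 11:00-12:30, 19:30-20:30.
Xiulan ∩ Aarav ∩ Ulla: 11:30-12:00, 19:30-20:30.
Xiulan ∩ Aarav ∩ Ulla ∩ Callum: 11:30-12:00, 19:30-20:00.
Xiulan ∩ Aarav ∩ Ulla ∩ Callum ∩ Emeka: 19:30-20:00.
No common window is at least 90 minutes long.

none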